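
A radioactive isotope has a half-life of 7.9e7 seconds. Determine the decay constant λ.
λ = ln(2)/t½ = 8.774e-9 second⁻¹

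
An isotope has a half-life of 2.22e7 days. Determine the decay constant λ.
λ = ln(2)/t½ = 3.122e-8 day⁻¹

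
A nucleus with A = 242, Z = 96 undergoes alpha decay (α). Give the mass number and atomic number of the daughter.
Daughter: A = 238, Z = 94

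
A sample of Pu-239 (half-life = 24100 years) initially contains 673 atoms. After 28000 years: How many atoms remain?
N = N₀(1/2)^(t/t½) = 300.8 atoms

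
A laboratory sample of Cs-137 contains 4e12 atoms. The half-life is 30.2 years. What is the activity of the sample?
A = λN = 9.181e10 decays/year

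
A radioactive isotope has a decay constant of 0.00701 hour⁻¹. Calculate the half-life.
t½ = ln(2)/λ = 98.88 hours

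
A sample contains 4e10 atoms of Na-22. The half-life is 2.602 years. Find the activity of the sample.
A = λN = 1.066e10 decays/year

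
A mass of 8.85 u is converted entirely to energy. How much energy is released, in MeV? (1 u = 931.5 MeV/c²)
E = mc² = 8244 MeV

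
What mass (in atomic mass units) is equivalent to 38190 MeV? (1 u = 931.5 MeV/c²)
m = E/c² = 41 u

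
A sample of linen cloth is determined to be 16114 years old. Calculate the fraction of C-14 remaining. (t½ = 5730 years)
N/N₀ = (1/2)^(t/t½) = 0.1424 = 14.2%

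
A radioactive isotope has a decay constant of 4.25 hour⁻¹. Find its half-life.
t½ = ln(2)/λ = 0.1631 hours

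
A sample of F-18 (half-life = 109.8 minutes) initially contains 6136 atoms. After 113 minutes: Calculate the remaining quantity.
N = N₀(1/2)^(t/t½) = 3007 atoms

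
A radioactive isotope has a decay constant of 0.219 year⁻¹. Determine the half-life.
t½ = ln(2)/λ = 3.165 years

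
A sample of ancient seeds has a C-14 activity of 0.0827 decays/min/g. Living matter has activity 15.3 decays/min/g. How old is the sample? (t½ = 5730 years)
Age = t½ × log₂(A₀/A) = 43160 years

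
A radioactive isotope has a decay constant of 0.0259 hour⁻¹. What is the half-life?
t½ = ln(2)/λ = 26.76 hours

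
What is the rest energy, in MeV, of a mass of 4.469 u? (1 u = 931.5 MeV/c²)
E = mc² = 4163 MeV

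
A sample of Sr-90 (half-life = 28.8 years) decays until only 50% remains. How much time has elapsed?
t = t½ × log₂(N₀/N) = 28.8 years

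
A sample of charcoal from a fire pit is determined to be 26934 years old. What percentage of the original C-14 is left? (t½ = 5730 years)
N/N₀ = (1/2)^(t/t½) = 0.03846 = 3.85%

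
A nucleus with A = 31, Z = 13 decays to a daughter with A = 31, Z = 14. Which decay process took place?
ΔA = 0, ΔZ = +1 ⇒ beta-minus decay (β⁻)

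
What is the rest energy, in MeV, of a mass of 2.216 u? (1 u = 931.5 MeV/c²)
E = mc² = 2064 MeV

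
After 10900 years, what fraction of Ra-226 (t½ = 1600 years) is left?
N/N₀ = (1/2)^(t/t½) = 0.008897 = 0.89%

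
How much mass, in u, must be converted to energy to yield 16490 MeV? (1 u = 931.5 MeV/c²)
m = E/c² = 17.7 u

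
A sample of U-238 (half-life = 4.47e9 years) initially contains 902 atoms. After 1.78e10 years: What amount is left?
N = N₀(1/2)^(t/t½) = 57.08 atoms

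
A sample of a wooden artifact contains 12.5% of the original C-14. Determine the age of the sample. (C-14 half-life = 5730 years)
Age = t½ × log₂(1/ratio) = 17190 years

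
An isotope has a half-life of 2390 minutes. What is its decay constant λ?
λ = ln(2)/t½ = 2.9e-4 minute⁻¹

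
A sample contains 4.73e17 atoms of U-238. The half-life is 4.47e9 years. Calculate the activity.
A = λN = 7.335e7 decays/year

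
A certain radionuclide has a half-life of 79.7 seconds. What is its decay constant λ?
λ = ln(2)/t½ = 0.008697 second⁻¹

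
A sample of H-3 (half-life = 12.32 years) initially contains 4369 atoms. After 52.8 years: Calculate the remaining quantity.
N = N₀(1/2)^(t/t½) = 224 atoms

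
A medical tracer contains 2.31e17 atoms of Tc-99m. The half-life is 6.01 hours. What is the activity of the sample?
A = λN = 2.664e16 decays/hour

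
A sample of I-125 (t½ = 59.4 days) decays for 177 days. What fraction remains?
N/N₀ = (1/2)^(t/t½) = 0.1268 = 12.7%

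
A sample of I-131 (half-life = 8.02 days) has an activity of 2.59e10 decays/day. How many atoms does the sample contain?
N = A/λ = 2.997e11 atoms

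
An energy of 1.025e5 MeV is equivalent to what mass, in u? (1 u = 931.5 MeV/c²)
m = E/c² = 110 u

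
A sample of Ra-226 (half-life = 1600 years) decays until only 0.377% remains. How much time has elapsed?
t = t½ × log₂(N₀/N) = 12880 years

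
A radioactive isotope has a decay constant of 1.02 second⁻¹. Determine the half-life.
t½ = ln(2)/λ = 0.6796 seconds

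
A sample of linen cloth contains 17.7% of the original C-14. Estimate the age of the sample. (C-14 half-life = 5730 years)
Age = t½ × log₂(1/ratio) = 14310 years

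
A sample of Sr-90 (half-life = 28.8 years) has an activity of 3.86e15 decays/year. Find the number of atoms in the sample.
N = A/λ = 1.604e17 atoms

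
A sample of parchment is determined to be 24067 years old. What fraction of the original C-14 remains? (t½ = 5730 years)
N/N₀ = (1/2)^(t/t½) = 0.0544 = 5.44%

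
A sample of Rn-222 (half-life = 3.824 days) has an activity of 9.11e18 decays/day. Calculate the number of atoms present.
N = A/λ = 5.026e19 atoms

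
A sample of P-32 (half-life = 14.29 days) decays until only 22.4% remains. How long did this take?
t = t½ × log₂(N₀/N) = 30.84 days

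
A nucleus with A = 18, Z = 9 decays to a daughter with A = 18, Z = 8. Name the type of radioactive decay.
ΔA = 0, ΔZ = -1 ⇒ beta-plus decay (β⁺) or electron capture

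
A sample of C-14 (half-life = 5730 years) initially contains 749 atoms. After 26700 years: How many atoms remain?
N = N₀(1/2)^(t/t½) = 29.63 atoms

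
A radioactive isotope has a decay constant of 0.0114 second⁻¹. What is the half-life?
t½ = ln(2)/λ = 60.8 seconds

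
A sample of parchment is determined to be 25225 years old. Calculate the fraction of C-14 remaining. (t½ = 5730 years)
N/N₀ = (1/2)^(t/t½) = 0.04729 = 4.73%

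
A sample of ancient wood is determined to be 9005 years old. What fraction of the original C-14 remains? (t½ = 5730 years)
N/N₀ = (1/2)^(t/t½) = 0.3364 = 33.6%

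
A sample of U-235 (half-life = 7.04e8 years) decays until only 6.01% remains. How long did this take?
t = t½ × log₂(N₀/N) = 2.856e9 years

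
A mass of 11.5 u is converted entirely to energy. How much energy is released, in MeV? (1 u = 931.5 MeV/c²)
E = mc² = 10710 MeV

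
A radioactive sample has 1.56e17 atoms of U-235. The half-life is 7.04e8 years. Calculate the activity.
A = λN = 1.536e8 decays/year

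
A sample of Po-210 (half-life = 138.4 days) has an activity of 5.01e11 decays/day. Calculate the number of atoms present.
N = A/λ = 1e14 atoms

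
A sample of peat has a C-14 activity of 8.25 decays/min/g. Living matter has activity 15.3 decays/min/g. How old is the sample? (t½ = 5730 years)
Age = t½ × log₂(A₀/A) = 5106 years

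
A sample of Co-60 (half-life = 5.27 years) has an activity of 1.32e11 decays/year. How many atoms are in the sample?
N = A/λ = 1.004e12 atoms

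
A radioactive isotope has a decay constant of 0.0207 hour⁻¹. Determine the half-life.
t½ = ln(2)/λ = 33.49 hours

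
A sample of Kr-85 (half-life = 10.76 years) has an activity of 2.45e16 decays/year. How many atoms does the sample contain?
N = A/λ = 3.803e17 atoms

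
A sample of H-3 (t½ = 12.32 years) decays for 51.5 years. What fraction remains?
N/N₀ = (1/2)^(t/t½) = 0.05516 = 5.52%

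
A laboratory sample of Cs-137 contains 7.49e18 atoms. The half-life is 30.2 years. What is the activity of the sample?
A = λN = 1.719e17 decays/year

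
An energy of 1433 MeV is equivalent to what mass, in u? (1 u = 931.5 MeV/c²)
m = E/c² = 1.538 u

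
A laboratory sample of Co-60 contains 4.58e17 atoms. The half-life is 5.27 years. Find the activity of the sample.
A = λN = 6.024e16 decays/year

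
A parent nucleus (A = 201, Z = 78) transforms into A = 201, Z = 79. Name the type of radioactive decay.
ΔA = 0, ΔZ = +1 ⇒ beta-minus decay (β⁻)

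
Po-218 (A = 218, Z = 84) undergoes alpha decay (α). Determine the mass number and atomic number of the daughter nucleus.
Daughter: A = 214, Z = 82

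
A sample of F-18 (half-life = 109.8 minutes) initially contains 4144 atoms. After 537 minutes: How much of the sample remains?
N = N₀(1/2)^(t/t½) = 139.7 atoms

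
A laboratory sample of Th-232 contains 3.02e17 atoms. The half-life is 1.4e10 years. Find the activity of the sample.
A = λN = 1.495e7 decays/year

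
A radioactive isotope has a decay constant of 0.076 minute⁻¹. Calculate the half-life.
t½ = ln(2)/λ = 9.12 minutes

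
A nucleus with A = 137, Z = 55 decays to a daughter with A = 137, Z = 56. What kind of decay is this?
ΔA = 0, ΔZ = +1 ⇒ beta-minus decay (β⁻)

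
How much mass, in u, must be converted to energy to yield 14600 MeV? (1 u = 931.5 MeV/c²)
m = E/c² = 15.67 u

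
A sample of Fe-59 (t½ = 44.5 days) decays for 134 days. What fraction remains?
N/N₀ = (1/2)^(t/t½) = 0.124 = 12.4%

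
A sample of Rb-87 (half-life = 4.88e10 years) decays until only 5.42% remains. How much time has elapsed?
t = t½ × log₂(N₀/N) = 2.052e11 years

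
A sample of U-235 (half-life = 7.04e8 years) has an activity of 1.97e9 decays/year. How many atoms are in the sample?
N = A/λ = 2.001e18 atoms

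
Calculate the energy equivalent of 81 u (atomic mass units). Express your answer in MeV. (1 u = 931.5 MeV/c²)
E = mc² = 75450 MeV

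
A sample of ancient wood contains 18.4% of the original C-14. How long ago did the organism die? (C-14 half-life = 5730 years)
Age = t½ × log₂(1/ratio) = 13990 years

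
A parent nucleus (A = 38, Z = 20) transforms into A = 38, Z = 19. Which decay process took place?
ΔA = 0, ΔZ = -1 ⇒ beta-plus decay (β⁺) or electron capture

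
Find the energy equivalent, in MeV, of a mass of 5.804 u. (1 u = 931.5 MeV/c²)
E = mc² = 5406 MeV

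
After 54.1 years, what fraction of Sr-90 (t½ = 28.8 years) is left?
N/N₀ = (1/2)^(t/t½) = 0.272 = 27.2%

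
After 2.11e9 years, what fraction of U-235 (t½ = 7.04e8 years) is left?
N/N₀ = (1/2)^(t/t½) = 0.1252 = 12.5%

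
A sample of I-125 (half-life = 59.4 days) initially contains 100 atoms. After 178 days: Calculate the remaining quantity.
N = N₀(1/2)^(t/t½) = 12.53 atoms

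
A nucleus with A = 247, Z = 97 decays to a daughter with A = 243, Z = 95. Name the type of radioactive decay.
ΔA = -4, ΔZ = -2 ⇒ alpha decay (α)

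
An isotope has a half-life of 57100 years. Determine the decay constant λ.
λ = ln(2)/t½ = 1.214e-5 year⁻¹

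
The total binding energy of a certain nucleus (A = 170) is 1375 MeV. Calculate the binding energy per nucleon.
B.E./A = 1375/170 = 8.088 MeV/nucleon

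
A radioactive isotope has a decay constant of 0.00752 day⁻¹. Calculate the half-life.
t½ = ln(2)/λ = 92.17 days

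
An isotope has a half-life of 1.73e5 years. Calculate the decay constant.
λ = ln(2)/t½ = 4.007e-6 year⁻¹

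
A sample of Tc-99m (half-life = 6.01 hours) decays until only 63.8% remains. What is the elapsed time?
t = t½ × log₂(N₀/N) = 3.897 hours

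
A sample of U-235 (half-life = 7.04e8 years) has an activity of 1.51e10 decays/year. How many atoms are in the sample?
N = A/λ = 1.534e19 atoms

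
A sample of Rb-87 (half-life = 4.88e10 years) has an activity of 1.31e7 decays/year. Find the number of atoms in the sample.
N = A/λ = 9.223e17 atoms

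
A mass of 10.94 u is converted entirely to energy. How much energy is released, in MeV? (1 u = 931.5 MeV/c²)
E = mc² = 10190 MeV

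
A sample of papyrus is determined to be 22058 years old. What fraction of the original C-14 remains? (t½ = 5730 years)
N/N₀ = (1/2)^(t/t½) = 0.06937 = 6.94%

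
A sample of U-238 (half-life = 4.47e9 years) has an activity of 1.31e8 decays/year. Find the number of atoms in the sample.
N = A/λ = 8.448e17 atoms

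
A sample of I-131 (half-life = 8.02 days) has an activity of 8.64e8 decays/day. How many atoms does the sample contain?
N = A/λ = 9.997e9 atoms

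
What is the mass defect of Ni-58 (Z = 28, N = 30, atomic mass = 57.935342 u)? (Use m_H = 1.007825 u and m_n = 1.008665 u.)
Δm = Z·m_H + N·m_n − M = 0.5437 u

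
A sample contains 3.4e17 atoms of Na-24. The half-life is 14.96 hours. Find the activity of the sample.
A = λN = 1.575e16 decays/hour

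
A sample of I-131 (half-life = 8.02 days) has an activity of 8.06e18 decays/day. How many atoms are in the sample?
N = A/λ = 9.326e19 atoms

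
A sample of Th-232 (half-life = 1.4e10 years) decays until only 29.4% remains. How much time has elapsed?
t = t½ × log₂(N₀/N) = 2.473e10 years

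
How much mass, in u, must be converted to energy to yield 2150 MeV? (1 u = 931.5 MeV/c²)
m = E/c² = 2.308 u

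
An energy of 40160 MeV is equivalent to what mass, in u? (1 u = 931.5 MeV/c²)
m = E/c² = 43.11 u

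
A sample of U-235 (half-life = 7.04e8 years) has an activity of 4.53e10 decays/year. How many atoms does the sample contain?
N = A/λ = 4.601e19 atoms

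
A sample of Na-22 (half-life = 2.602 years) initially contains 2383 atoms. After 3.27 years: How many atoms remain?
N = N₀(1/2)^(t/t½) = 997.3 atoms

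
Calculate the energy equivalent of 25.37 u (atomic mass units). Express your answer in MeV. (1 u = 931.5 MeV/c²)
E = mc² = 23630 MeV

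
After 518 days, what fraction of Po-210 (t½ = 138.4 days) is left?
N/N₀ = (1/2)^(t/t½) = 0.0747 = 7.47%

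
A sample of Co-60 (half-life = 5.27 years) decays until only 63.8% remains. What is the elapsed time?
t = t½ × log₂(N₀/N) = 3.417 years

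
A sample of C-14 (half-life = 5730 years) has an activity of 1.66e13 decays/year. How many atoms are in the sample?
N = A/λ = 1.372e17 atoms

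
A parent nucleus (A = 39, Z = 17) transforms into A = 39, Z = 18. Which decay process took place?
ΔA = 0, ΔZ = +1 ⇒ beta-minus decay (β⁻)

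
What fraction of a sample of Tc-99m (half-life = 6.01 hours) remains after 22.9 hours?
N/N₀ = (1/2)^(t/t½) = 0.07128 = 7.13%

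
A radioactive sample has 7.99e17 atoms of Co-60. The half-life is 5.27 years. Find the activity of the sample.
A = λN = 1.051e17 decays/year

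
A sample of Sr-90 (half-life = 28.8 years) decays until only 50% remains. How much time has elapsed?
t = t½ × log₂(N₀/N) = 28.8 years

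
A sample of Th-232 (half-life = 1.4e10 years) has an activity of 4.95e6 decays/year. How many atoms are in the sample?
N = A/λ = 9.998e16 atoms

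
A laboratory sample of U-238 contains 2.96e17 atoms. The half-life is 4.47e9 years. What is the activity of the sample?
A = λN = 4.59e7 decays/year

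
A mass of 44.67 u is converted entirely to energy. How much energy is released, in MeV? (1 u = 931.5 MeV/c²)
E = mc² = 41610 MeV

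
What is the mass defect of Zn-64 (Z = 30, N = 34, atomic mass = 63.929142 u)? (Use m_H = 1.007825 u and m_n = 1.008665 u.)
Δm = Z·m_H + N·m_n − M = 0.6002 u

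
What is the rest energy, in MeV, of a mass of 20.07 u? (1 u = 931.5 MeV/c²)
E = mc² = 18700 MeV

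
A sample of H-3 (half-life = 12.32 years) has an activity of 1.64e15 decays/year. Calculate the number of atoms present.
N = A/λ = 2.915e16 atoms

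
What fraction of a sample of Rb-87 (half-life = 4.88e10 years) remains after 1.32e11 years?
N/N₀ = (1/2)^(t/t½) = 0.1534 = 15.3%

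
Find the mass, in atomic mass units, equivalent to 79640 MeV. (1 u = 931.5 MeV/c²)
m = E/c² = 85.5 u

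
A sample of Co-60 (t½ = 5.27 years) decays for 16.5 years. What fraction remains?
N/N₀ = (1/2)^(t/t½) = 0.1142 = 11.4%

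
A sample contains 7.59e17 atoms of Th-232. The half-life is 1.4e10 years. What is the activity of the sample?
A = λN = 3.758e7 decays/year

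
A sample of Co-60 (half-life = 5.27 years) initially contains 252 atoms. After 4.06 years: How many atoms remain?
N = N₀(1/2)^(t/t½) = 147.7 atoms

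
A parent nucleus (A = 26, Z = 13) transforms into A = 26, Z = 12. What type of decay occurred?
ΔA = 0, ΔZ = -1 ⇒ beta-plus decay (β⁺) or electron capture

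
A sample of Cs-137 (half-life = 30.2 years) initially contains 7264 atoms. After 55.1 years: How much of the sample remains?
N = N₀(1/2)^(t/t½) = 2051 atoms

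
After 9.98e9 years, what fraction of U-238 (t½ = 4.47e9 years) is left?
N/N₀ = (1/2)^(t/t½) = 0.2128 = 21.3%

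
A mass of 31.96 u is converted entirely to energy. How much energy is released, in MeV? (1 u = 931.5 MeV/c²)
E = mc² = 29770 MeV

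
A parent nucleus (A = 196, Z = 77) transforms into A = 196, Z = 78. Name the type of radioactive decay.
ΔA = 0, ΔZ = +1 ⇒ beta-minus decay (β⁻)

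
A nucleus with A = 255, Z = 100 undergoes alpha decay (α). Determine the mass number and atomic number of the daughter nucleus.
Daughter: A = 251, Z = 98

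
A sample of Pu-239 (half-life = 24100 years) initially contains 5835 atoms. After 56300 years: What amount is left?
N = N₀(1/2)^(t/t½) = 1156 atoms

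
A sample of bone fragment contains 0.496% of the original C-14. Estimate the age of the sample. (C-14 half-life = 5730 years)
Age = t½ × log₂(1/ratio) = 43870 years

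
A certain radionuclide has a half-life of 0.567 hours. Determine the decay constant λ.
λ = ln(2)/t½ = 1.222 hour⁻¹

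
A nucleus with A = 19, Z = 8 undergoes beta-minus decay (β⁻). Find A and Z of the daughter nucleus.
Daughter: A = 19, Z = 9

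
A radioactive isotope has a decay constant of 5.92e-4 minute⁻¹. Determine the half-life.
t½ = ln(2)/λ = 1171 minutes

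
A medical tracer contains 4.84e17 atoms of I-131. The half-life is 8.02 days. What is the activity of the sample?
A = λN = 4.183e16 decays/day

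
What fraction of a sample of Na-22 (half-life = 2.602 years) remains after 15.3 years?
N/N₀ = (1/2)^(t/t½) = 0.01698 = 1.7%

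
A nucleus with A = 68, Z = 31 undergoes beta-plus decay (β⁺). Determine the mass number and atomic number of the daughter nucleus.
Daughter: A = 68, Z = 30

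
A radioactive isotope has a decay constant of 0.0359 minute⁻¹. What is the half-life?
t½ = ln(2)/λ = 19.31 minutes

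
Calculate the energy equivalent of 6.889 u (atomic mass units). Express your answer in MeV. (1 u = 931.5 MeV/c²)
E = mc² = 6417 MeV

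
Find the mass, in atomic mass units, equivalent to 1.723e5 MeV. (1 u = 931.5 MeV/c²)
m = E/c² = 185 u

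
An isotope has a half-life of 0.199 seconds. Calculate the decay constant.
λ = ln(2)/t½ = 3.483 second⁻¹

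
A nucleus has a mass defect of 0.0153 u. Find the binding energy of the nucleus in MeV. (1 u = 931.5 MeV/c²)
B.E. = Δm × 931.5 = 14.25 MeV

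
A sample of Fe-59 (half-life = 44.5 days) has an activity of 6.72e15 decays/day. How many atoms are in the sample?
N = A/λ = 4.314e17 atoms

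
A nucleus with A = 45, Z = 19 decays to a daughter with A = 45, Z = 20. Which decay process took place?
ΔA = 0, ΔZ = +1 ⇒ beta-minus decay (β⁻)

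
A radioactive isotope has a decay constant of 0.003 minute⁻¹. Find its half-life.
t½ = ln(2)/λ = 231 minutes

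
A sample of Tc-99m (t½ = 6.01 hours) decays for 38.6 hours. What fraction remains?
N/N₀ = (1/2)^(t/t½) = 0.01166 = 1.17%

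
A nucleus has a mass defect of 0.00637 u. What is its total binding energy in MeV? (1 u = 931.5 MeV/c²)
B.E. = Δm × 931.5 = 5.934 MeV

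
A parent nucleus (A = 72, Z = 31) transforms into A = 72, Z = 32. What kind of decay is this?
ΔA = 0, ΔZ = +1 ⇒ beta-minus decay (β⁻)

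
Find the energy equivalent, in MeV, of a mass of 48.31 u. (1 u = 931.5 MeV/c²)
E = mc² = 45000 MeV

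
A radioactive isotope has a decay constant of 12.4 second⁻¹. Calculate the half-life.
t½ = ln(2)/λ = 0.0559 seconds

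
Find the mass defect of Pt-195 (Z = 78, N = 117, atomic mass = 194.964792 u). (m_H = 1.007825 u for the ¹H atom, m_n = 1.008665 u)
Δm = Z·m_H + N·m_n − M = 1.659 u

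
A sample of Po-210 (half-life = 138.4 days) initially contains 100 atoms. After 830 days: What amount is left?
N = N₀(1/2)^(t/t½) = 1.566 atoms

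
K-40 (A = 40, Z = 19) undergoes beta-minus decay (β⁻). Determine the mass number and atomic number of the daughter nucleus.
Daughter: A = 40, Z = 20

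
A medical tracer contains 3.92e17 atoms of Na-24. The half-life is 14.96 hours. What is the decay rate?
A = λN = 1.816e16 decays/hour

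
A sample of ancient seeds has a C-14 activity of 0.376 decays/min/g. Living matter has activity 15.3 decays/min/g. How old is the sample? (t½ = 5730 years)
Age = t½ × log₂(A₀/A) = 30640 years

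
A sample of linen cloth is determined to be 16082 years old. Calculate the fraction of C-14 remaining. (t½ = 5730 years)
N/N₀ = (1/2)^(t/t½) = 0.1429 = 14.3%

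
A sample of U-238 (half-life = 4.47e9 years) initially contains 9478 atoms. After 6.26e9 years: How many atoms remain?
N = N₀(1/2)^(t/t½) = 3590 atoms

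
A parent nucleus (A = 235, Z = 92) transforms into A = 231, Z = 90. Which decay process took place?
ΔA = -4, ΔZ = -2 ⇒ alpha decay (α)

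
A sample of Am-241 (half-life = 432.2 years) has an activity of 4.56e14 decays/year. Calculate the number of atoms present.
N = A/λ = 2.843e17 atoms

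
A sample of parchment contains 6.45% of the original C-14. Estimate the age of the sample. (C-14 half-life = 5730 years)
Age = t½ × log₂(1/ratio) = 22660 years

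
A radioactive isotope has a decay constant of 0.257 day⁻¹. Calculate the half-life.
t½ = ln(2)/λ = 2.697 days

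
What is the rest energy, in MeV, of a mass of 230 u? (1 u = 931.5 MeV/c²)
E = mc² = 2.142e5 MeV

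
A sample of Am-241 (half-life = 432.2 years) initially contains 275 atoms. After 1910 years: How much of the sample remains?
N = N₀(1/2)^(t/t½) = 12.85 atoms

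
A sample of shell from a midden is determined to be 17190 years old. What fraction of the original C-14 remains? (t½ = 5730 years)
N/N₀ = (1/2)^(t/t½) = 0.125 = 12.5%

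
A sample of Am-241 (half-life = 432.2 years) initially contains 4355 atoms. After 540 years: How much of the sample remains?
N = N₀(1/2)^(t/t½) = 1832 atoms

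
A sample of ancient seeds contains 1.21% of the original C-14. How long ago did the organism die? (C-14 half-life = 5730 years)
Age = t½ × log₂(1/ratio) = 36490 years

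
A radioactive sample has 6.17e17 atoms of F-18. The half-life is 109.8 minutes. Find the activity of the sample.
A = λN = 3.895e15 decays/minute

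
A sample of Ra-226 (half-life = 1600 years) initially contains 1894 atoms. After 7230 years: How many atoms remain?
N = N₀(1/2)^(t/t½) = 82.62 atoms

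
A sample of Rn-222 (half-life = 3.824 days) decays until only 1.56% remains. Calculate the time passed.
t = t½ × log₂(N₀/N) = 22.95 days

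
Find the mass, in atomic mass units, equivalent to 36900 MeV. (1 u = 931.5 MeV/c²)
m = E/c² = 39.61 u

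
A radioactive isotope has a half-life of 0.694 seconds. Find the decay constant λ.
λ = ln(2)/t½ = 0.9988 second⁻¹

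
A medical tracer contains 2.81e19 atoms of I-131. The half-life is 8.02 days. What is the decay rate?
A = λN = 2.429e18 decays/day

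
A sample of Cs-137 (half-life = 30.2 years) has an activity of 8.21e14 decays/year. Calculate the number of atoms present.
N = A/λ = 3.577e16 atoms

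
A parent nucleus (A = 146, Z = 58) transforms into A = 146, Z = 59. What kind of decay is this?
ΔA = 0, ΔZ = +1 ⇒ beta-minus decay (β⁻)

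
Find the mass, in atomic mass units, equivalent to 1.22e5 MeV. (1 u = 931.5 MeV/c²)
m = E/c² = 131 u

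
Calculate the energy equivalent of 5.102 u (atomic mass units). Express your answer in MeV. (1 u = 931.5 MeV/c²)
E = mc² = 4753 MeV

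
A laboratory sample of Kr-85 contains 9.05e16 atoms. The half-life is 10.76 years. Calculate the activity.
A = λN = 5.83e15 decays/year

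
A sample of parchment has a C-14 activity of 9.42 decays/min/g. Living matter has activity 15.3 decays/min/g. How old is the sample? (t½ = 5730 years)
Age = t½ × log₂(A₀/A) = 4009 years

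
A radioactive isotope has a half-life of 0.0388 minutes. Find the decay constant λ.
λ = ln(2)/t½ = 17.86 minute⁻¹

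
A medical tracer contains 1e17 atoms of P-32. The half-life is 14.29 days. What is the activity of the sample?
A = λN = 4.851e15 decays/day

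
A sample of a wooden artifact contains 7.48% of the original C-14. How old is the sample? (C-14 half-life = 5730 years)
Age = t½ × log₂(1/ratio) = 21430 years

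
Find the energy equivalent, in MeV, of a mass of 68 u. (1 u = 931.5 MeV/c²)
E = mc² = 63340 MeV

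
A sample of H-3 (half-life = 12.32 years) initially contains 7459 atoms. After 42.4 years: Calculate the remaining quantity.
N = N₀(1/2)^(t/t½) = 686.5 atoms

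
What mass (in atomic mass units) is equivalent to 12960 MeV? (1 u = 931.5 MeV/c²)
m = E/c² = 13.91 u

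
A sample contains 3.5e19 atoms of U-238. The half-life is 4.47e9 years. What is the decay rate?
A = λN = 5.427e9 decays/year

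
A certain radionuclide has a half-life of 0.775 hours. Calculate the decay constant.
λ = ln(2)/t½ = 0.8944 hour⁻¹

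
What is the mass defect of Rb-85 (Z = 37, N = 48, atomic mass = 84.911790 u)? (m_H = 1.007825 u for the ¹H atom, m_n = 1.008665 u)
Δm = Z·m_H + N·m_n − M = 0.7937 u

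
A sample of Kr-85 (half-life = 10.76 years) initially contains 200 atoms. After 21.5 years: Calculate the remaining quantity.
N = N₀(1/2)^(t/t½) = 50.06 atoms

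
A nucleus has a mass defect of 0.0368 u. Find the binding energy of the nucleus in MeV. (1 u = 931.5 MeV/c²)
B.E. = Δm × 931.5 = 34.28 MeV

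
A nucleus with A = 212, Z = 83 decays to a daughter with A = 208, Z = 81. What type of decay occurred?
ΔA = -4, ΔZ = -2 ⇒ alpha decay (α)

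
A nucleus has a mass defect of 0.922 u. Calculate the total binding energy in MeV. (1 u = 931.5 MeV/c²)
B.E. = Δm × 931.5 = 858.8 MeV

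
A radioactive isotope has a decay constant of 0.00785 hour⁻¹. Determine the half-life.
t½ = ln(2)/λ = 88.3 hours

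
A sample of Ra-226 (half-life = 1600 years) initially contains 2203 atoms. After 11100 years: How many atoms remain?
N = N₀(1/2)^(t/t½) = 17.97 atoms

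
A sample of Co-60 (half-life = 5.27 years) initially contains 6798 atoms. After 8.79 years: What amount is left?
N = N₀(1/2)^(t/t½) = 2139 atoms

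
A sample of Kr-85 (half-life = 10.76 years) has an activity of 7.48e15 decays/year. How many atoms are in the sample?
N = A/λ = 1.161e17 atoms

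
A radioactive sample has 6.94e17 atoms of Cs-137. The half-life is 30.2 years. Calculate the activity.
A = λN = 1.593e16 decays/year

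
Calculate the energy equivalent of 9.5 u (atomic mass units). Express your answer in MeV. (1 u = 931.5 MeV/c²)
E = mc² = 8849 MeV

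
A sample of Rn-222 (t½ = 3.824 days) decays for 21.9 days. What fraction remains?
N/N₀ = (1/2)^(t/t½) = 0.01888 = 1.89%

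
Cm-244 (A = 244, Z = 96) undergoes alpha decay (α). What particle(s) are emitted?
α particle = ⁴₂He (2 protons + 2 neutrons)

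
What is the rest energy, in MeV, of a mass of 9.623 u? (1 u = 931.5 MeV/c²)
E = mc² = 8964 MeV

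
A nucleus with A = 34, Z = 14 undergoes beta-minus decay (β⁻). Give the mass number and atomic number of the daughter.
Daughter: A = 34, Z = 15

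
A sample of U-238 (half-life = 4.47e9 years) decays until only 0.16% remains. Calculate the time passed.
t = t½ × log₂(N₀/N) = 4.152e10 years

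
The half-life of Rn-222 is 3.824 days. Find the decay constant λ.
λ = ln(2)/t½ = 0.1813 day⁻¹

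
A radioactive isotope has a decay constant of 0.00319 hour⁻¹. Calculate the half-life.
t½ = ln(2)/λ = 217.3 hours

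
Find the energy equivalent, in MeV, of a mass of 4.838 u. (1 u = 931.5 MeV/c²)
E = mc² = 4507 MeV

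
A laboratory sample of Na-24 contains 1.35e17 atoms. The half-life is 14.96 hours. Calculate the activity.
A = λN = 6.255e15 decays/hour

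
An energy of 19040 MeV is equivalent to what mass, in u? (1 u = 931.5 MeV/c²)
m = E/c² = 20.44 u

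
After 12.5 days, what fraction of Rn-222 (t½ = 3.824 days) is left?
N/N₀ = (1/2)^(t/t½) = 0.1037 = 10.4%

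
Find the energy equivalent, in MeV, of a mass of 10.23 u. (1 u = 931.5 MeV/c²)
E = mc² = 9529 MeV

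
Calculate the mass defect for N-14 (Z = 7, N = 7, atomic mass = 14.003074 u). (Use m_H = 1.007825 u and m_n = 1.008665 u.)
Δm = Z·m_H + N·m_n − M = 0.1124 u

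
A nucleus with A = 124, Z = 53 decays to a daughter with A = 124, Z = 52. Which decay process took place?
ΔA = 0, ΔZ = -1 ⇒ beta-plus decay (β⁺) or electron capture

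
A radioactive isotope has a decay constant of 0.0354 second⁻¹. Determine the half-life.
t½ = ln(2)/λ = 19.58 seconds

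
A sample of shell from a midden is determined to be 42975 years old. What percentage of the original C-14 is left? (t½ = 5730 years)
N/N₀ = (1/2)^(t/t½) = 0.005524 = 0.552%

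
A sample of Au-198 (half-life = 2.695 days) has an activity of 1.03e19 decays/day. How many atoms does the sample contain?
N = A/λ = 4.005e19 atoms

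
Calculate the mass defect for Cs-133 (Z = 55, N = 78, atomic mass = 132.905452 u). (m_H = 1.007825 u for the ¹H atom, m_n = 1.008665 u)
Δm = Z·m_H + N·m_n − M = 1.201 u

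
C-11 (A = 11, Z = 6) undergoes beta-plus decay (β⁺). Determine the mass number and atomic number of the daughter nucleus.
Daughter: A = 11, Z = 5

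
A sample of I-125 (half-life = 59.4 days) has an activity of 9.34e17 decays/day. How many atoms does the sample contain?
N = A/λ = 8.004e19 atoms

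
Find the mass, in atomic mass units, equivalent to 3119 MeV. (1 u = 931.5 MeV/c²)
m = E/c² = 3.348 u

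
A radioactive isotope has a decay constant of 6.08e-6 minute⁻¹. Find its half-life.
t½ = ln(2)/λ = 1.14e5 minutes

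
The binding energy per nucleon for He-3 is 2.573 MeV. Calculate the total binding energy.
B.E. = 2.573 × 3 = 7.719 MeV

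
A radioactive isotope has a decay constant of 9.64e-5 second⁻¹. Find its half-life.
t½ = ln(2)/λ = 7190 seconds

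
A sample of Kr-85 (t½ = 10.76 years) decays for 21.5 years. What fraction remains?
N/N₀ = (1/2)^(t/t½) = 0.2503 = 25%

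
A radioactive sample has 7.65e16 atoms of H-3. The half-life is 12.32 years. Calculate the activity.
A = λN = 4.304e15 decays/year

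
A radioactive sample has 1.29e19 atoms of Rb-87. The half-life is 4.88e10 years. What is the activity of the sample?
A = λN = 1.832e8 decays/year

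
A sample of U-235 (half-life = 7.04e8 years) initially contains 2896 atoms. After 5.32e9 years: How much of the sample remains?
N = N₀(1/2)^(t/t½) = 15.38 atoms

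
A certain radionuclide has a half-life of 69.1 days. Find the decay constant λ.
λ = ln(2)/t½ = 0.01003 day⁻¹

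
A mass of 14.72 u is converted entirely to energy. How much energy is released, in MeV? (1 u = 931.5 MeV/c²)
E = mc² = 13710 MeV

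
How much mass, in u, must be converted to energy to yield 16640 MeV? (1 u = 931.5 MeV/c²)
m = E/c² = 17.86 u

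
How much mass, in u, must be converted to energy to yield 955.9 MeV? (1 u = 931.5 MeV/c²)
m = E/c² = 1.026 u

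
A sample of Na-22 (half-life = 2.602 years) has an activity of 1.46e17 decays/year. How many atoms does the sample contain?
N = A/λ = 5.481e17 atoms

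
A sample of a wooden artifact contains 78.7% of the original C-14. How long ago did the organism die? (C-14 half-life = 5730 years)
Age = t½ × log₂(1/ratio) = 1980 years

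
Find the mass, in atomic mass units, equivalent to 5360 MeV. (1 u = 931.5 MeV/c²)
m = E/c² = 5.754 u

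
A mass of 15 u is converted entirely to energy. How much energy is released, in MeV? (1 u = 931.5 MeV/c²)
E = mc² = 13970 MeV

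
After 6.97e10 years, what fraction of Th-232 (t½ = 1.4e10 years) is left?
N/N₀ = (1/2)^(t/t½) = 0.03172 = 3.17%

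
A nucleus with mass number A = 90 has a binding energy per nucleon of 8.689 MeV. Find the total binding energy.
B.E. = 8.689 × 90 = 782 MeV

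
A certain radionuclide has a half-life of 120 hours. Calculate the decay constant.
λ = ln(2)/t½ = 0.005776 hour⁻¹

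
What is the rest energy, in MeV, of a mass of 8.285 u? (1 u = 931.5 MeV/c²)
E = mc² = 7717 MeV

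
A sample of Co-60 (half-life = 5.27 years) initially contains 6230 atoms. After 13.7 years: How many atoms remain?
N = N₀(1/2)^(t/t½) = 1028 atoms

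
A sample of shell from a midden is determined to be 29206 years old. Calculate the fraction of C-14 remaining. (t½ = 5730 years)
N/N₀ = (1/2)^(t/t½) = 0.02922 = 2.92%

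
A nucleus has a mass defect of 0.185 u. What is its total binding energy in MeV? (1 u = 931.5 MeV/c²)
B.E. = Δm × 931.5 = 172.3 MeV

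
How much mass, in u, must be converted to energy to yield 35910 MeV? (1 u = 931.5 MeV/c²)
m = E/c² = 38.55 u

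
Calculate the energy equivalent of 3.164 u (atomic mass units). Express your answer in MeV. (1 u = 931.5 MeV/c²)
E = mc² = 2947 MeV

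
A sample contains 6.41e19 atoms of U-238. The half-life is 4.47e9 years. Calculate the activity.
A = λN = 9.94e9 decays/year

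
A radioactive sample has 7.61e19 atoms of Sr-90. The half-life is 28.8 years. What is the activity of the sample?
A = λN = 1.832e18 decays/year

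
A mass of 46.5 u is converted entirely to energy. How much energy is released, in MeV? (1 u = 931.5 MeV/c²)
E = mc² = 43310 MeV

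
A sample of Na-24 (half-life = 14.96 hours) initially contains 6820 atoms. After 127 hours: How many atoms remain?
N = N₀(1/2)^(t/t½) = 18.98 atoms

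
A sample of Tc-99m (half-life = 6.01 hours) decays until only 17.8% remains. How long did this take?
t = t½ × log₂(N₀/N) = 14.97 hours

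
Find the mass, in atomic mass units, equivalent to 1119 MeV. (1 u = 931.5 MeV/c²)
m = E/c² = 1.201 u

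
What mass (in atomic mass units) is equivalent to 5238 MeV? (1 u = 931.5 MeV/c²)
m = E/c² = 5.623 u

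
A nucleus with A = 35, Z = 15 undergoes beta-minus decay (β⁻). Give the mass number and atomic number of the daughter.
Daughter: A = 35, Z = 16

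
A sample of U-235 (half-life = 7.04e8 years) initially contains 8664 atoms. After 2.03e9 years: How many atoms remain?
N = N₀(1/2)^(t/t½) = 1174 atoms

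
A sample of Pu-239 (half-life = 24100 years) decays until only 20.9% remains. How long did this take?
t = t½ × log₂(N₀/N) = 54430 years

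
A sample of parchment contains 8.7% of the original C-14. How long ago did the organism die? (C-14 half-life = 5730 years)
Age = t½ × log₂(1/ratio) = 20190 years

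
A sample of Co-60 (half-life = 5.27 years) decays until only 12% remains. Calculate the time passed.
t = t½ × log₂(N₀/N) = 16.12 years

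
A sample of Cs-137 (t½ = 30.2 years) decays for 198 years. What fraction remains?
N/N₀ = (1/2)^(t/t½) = 0.01063 = 1.06%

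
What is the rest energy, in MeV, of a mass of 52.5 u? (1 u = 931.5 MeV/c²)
E = mc² = 48900 MeV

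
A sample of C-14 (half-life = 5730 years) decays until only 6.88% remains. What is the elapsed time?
t = t½ × log₂(N₀/N) = 22130 years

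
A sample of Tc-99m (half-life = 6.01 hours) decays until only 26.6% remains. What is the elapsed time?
t = t½ × log₂(N₀/N) = 11.48 hours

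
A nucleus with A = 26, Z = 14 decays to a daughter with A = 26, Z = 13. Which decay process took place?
ΔA = 0, ΔZ = -1 ⇒ beta-plus decay (β⁺) or electron capture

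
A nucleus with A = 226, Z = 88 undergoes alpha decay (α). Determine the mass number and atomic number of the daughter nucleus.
Daughter: A = 222, Z = 86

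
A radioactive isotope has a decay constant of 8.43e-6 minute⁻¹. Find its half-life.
t½ = ln(2)/λ = 82220 minutes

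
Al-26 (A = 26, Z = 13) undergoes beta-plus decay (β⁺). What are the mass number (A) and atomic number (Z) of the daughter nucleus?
Daughter: A = 26, Z = 12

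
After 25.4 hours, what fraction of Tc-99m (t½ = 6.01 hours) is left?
N/N₀ = (1/2)^(t/t½) = 0.05343 = 5.34%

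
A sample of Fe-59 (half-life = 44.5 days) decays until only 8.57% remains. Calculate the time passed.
t = t½ × log₂(N₀/N) = 157.7 days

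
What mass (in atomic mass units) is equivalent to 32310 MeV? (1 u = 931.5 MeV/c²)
m = E/c² = 34.69 u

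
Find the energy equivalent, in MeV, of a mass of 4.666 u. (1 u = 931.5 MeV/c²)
E = mc² = 4346 MeV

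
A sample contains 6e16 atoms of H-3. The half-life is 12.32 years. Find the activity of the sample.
A = λN = 3.376e15 decays/year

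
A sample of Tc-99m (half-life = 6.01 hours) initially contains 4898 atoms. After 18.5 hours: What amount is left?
N = N₀(1/2)^(t/t½) = 579.9 atoms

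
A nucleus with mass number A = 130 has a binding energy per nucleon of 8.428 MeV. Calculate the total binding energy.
B.E. = 8.428 × 130 = 1096 MeV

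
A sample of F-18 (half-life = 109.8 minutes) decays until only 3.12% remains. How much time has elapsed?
t = t½ × log₂(N₀/N) = 549.3 minutes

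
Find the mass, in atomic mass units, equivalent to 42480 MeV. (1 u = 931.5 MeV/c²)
m = E/c² = 45.6 u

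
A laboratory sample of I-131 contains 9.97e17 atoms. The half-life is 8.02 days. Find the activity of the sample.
A = λN = 8.617e16 decays/day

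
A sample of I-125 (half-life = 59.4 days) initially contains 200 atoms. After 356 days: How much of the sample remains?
N = N₀(1/2)^(t/t½) = 3.14 atoms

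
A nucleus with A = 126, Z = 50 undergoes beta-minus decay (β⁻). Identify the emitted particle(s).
β⁻: electron (e⁻) + antineutrino (ν̄ₑ)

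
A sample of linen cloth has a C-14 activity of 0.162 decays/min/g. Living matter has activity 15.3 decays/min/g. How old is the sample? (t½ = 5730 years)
Age = t½ × log₂(A₀/A) = 37600 years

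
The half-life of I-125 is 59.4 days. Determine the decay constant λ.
λ = ln(2)/t½ = 0.01167 day⁻¹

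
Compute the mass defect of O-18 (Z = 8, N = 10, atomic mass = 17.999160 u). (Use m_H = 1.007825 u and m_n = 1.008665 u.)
Δm = Z·m_H + N·m_n − M = 0.1501 u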